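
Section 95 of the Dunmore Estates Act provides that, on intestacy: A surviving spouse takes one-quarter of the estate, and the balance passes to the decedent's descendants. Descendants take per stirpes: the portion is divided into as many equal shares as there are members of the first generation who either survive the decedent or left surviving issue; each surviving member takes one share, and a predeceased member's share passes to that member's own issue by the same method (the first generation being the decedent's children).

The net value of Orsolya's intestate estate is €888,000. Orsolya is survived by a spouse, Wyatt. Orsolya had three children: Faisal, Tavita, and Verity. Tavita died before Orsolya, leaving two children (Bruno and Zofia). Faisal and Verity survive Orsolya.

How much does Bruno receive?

Bruno receives €111,000.

Wyatt takes one-quarter of €888,000 = €222,000. The remaining €666,000 passes to the descendants.
The descendants' portion (€666,000) is divided into 3 shares of €222,000: Faisal and Verity each take €222,000; Tavita's €222,000 share passes to Tavita's issue.
Tavita's share (€222,000) is divided into 2 shares of €111,000: Bruno and Zofia each take €111,000.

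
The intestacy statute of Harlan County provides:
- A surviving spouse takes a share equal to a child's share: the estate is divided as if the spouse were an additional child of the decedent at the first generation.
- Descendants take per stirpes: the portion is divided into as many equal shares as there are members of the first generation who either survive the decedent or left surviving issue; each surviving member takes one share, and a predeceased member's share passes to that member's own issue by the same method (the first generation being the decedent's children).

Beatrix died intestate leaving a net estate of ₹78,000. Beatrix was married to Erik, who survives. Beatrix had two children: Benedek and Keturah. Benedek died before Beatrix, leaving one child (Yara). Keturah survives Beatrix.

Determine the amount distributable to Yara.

Yara receives ₹26,000.

The spouse counts as an additional share at the children's level, so there are 3 primary shares of ₹26,000. Erik takes one such share (₹26,000).
The children's combined portion (₹52,000) is divided into 2 shares of ₹26,000: Keturah takes ₹26,000; Benedek's ₹26,000 share passes to Benedek's issue.
Benedek's share (₹26,000) passes entirely to Yara.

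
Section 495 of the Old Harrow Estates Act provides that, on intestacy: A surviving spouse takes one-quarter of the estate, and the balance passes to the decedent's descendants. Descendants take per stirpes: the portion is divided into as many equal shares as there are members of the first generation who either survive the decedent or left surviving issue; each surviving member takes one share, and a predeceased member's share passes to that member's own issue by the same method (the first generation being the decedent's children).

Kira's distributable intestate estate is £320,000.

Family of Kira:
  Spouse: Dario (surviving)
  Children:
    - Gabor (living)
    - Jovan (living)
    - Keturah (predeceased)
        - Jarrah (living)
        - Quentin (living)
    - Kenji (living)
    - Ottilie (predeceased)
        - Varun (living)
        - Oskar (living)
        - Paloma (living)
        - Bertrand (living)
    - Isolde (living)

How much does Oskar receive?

Dario takes one-quarter of £320,000 = £80,000. The remaining £240,000 passes to the descendants.
The descendants' portion (£240,000) is divided into 6 shares of £40,000: Gabor, Jovan, Kenji, and Isolde each take £40,000; Keturah's £40,000 share passes to Keturah's issue; Ottilie's £40,000 share passes to Ottilie's issue.
Keturah's share (£40,000) is divided into 2 shares of £20,000: Jarrah and Quentin each take £20,000.
Ottilie's share (£40,000) is divided into 4 shares of £10,000: Varun, Oskar, Paloma, and Bertrand each take £10,000.

Oskar receives £10,000.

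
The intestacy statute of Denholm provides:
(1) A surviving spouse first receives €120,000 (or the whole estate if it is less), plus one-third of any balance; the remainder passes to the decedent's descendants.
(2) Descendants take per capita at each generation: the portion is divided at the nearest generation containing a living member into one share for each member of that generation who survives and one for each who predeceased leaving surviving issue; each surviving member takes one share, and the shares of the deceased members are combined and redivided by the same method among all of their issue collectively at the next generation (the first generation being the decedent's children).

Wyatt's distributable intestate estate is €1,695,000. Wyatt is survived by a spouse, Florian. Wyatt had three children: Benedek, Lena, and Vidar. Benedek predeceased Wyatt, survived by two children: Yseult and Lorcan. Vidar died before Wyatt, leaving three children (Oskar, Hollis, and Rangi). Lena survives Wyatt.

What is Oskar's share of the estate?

Oskar receives €140,000.

Florian first takes €120,000, leaving a balance of €1,575,000. Florian then takes one-third of the balance (€525,000), for a total of €645,000. The remaining €1,050,000 passes to the descendants.
The descendants' portion (€1,050,000) is divided at the children's generation into 3 shares of €350,000. Lena takes €350,000. The 2 shares of the deceased (Benedek and Vidar) are combined into a pool of €700,000.
That pool (€700,000) is divided at the grandchildren's generation equally among Yseult, Lorcan, Oskar, Hollis, and Rangi: €140,000 each.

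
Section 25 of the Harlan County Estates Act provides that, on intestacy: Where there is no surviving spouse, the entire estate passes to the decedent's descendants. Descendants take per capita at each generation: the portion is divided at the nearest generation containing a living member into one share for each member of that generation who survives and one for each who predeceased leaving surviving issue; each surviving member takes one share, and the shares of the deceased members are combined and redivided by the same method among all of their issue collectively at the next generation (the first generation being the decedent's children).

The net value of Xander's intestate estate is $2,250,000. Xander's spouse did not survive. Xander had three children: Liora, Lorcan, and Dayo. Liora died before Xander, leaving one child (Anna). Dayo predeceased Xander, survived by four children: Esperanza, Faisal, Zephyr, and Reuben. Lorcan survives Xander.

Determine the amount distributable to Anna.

Anna receives $300,000.

The entire $2,250,000 passes to the descendants.
That amount ($2,250,000) is divided at the children's generation into 3 shares of $750,000. Lorcan takes $750,000. The 2 shares of the deceased (Liora and Dayo) are combined into a pool of $1,500,000.
That pool ($1,500,000) is divided at the grandchildren's generation equally among Anna, Esperanza, Faisal, Zephyr, and Reuben: $300,000 each.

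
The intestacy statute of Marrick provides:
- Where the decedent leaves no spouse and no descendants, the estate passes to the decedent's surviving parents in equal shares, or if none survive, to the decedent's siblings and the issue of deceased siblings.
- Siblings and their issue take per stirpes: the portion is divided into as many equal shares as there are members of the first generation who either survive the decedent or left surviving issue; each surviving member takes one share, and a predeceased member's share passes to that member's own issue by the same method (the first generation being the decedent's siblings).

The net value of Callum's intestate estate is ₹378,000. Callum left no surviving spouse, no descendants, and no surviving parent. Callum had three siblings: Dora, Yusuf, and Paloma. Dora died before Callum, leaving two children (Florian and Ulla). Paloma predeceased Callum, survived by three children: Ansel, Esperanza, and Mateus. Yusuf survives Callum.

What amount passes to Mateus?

Mateus receives ₹42,000.

The entire ₹378,000 passes to the siblings and their issue.
That amount (₹378,000) is divided into 3 shares of ₹126,000: Yusuf takes ₹126,000; Dora's ₹126,000 share passes to Dora's issue; Paloma's ₹126,000 share passes to Paloma's issue.
Dora's share (₹126,000) is divided into 2 shares of ₹63,000: Florian and Ulla each take ₹63,000.
Paloma's share (₹126,000) is divided into 3 shares of ₹42,000: Ansel, Esperanza, and Mateus each take ₹42,000.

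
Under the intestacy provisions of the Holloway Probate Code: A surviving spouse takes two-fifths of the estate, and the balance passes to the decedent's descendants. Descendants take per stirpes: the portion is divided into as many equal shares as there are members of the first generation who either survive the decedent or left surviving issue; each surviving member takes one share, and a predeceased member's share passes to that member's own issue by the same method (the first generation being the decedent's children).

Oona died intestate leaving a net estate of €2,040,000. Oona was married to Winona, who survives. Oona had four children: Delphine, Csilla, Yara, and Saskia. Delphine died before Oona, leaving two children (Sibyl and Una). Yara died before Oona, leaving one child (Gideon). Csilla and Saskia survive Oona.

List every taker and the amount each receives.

Winona: €816,000; Sibyl: €153,000; Una: €153,000; Csilla: €306,000; Gideon: €306,000; Saskia: €306,000

Winona takes two-fifths of €2,040,000 = €816,000. The remaining €1,224,000 passes to the descendants.
The descendants' portion (€1,224,000) is divided into 4 shares of €306,000: Csilla and Saskia each take €306,000; Delphine's €306,000 share passes to Delphine's issue; Yara's €306,000 share passes to Yara's issue.
Delphine's share (€306,000) is divided into 2 shares of €153,000: Sibyl and Una each take €153,000.
Yara's share (€306,000) passes entirely to Gideon.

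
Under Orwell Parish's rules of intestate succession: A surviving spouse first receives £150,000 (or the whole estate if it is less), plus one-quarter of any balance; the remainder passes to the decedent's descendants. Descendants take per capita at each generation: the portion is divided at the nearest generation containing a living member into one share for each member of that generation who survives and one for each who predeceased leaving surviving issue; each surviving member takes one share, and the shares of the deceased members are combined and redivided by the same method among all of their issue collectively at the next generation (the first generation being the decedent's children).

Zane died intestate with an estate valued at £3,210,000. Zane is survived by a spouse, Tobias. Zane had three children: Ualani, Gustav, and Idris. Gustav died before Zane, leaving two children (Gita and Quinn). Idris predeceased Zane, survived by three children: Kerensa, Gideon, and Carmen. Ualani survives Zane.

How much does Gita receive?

Tobias first takes £150,000, leaving a balance of £3,060,000. Tobias then takes one-quarter of the balance (£765,000), for a total of £915,000. The remaining £2,295,000 passes to the descendants.
The descendants' portion (£2,295,000) is divided at the children's generation into 3 shares of £765,000. Ualani takes £765,000. The 2 shares of the deceased (Gustav and Idris) are combined into a pool of £1,530,000.
That pool (£1,530,000) is divided at the grandchildren's generation equally among Gita, Quinn, Kerensa, Gideon, and Carmen: £306,000 each.

Gita receives £306,000.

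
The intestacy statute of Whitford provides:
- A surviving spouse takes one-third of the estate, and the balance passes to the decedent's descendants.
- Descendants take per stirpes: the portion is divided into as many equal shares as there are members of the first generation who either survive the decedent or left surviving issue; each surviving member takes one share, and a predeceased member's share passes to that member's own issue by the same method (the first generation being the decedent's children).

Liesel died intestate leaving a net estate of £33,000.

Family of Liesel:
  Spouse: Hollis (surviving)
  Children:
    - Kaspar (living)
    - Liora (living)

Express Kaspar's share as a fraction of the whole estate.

Kaspar receives 1/3 of the estate.

Hollis takes one-third of £33,000 = £11,000. The remaining £22,000 passes to the descendants.
The descendants' portion (£22,000) is divided into 2 shares of £11,000: Kaspar and Liora each take £11,000.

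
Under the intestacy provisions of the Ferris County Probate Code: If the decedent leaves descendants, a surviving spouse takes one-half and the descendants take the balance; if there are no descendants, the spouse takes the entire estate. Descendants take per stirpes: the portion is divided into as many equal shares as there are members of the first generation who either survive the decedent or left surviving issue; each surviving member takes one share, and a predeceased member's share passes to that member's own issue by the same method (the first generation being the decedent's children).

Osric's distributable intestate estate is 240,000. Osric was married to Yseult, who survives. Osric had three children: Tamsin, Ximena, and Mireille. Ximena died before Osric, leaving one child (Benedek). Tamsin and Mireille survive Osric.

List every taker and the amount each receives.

Yseult takes one-half of 240,000 = 120,000. The remaining 120,000 passes to the descendants.
The descendants' portion (120,000) is divided into 3 shares of 40,000: Tamsin and Mireille each take 40,000; Ximena's 40,000 share passes to Ximena's issue.
Ximena's share (40,000) passes entirely to Benedek.

Yseult: 120,000; Tamsin: 40,000; Benedek: 40,000; Mireille: 40,000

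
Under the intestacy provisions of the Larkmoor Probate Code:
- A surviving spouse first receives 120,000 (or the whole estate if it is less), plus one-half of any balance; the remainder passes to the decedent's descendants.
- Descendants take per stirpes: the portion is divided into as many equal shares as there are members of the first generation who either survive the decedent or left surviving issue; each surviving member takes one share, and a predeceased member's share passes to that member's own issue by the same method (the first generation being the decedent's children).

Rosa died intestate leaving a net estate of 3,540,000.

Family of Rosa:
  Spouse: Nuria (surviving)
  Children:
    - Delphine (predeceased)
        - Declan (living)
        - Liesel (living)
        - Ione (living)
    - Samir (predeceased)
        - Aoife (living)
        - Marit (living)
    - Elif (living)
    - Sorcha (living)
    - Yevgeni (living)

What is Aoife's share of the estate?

Nuria first takes 120,000, leaving a balance of 3,420,000. Nuria then takes one-half of the balance (1,710,000), for a total of 1,830,000. The remaining 1,710,000 passes to the descendants.
The descendants' portion (1,710,000) is divided into 5 shares of 342,000: Elif, Sorcha, and Yevgeni each take 342,000; Delphine's 342,000 share passes to Delphine's issue; Samir's 342,000 share passes to Samir's issue.
Delphine's share (342,000) is divided into 3 shares of 114,000: Declan, Liesel, and Ione each take 114,000.
Samir's share (342,000) is divided into 2 shares of 171,000: Aoife and Marit each take 171,000.

Aoife receives 171,000.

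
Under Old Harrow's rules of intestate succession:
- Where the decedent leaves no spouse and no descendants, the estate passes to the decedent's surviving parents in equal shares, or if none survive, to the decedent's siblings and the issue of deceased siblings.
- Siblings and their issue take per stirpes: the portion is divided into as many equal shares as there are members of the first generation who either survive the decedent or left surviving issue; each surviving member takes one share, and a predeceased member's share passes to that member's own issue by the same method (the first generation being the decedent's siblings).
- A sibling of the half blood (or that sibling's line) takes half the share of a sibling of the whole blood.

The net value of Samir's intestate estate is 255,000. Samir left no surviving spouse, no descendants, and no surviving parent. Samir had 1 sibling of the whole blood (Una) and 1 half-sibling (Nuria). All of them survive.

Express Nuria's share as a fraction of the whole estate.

The entire 255,000 passes to the siblings and their issue.
Counting each half-blood sibling's line as half a unit, there are 3/2 units in 255,000, so one unit is 170,000. Whole-blood lines (Una) take 170,000 each; half-blood lines (Nuria) take 85,000 each.

Nuria receives 1/3 of the estate.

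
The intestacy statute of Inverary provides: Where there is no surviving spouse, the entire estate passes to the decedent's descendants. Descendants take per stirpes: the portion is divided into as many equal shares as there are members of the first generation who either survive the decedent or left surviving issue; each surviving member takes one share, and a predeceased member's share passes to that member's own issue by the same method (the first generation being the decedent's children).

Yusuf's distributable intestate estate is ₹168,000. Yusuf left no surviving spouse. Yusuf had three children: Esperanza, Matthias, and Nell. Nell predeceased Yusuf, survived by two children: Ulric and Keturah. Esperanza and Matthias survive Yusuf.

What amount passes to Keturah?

The entire ₹168,000 passes to the descendants.
That amount (₹168,000) is divided into 3 shares of ₹56,000: Esperanza and Matthias each take ₹56,000; Nell's ₹56,000 share passes to Nell's issue.
Nell's share (₹56,000) is divided into 2 shares of ₹28,000: Ulric and Keturah each take ₹28,000.

Keturah receives ₹28,000.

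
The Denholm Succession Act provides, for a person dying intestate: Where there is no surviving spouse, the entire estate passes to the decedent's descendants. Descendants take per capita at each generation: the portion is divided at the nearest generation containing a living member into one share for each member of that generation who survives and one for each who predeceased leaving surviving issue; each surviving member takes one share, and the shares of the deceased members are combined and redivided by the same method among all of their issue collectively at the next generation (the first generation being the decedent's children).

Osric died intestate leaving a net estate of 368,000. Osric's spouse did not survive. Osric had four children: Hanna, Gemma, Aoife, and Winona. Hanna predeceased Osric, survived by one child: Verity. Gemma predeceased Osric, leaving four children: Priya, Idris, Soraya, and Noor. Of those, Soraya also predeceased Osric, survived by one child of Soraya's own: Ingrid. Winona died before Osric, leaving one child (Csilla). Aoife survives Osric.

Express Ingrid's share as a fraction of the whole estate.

The entire 368,000 passes to the descendants.
That amount (368,000) is divided at the children's generation into 4 shares of 92,000. Aoife takes 92,000. The 3 shares of the deceased (Hanna, Gemma, and Winona) are combined into a pool of 276,000.
That pool (276,000) is divided at the grandchildren's generation into 6 shares of 46,000. Verity, Priya, Idris, Noor, and Csilla each take 46,000. The remaining share for the deceased Soraya (46,000) is carried to the next generation.
That pool (46,000) passes entirely to Ingrid, the sole taker at the great-grandchildren's generation.

Ingrid receives 1/8 of the estate.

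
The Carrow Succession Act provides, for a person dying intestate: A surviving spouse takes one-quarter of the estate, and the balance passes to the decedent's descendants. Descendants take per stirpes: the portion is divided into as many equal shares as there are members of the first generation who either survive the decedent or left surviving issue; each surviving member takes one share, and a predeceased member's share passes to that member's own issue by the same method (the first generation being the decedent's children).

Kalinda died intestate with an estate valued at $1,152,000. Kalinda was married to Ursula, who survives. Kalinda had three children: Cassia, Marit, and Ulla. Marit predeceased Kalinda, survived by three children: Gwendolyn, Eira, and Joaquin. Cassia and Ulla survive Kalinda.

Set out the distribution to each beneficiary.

Ursula: $288,000; Cassia: $288,000; Gwendolyn: $96,000; Eira: $96,000; Joaquin: $96,000; Ulla: $288,000

Ursula takes one-quarter of $1,152,000 = $288,000. The remaining $864,000 passes to the descendants.
The descendants' portion ($864,000) is divided into 3 shares of $288,000: Cassia and Ulla each take $288,000; Marit's $288,000 share passes to Marit's issue.
Marit's share ($288,000) is divided into 3 shares of $96,000: Gwendolyn, Eira, and Joaquin each take $96,000.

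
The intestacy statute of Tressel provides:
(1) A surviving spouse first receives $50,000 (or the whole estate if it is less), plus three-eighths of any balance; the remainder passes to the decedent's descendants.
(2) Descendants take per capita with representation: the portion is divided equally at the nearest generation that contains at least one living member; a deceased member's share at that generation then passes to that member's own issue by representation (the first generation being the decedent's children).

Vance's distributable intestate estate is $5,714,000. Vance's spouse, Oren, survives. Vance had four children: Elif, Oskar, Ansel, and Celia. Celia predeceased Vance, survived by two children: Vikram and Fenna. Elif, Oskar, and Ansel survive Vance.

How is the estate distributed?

Oren: $2,174,000; Elif: $885,000; Oskar: $885,000; Ansel: $885,000; Vikram: $442,500; Fenna: $442,500

Oren first takes $50,000, leaving a balance of $5,664,000. Oren then takes three-eighths of the balance ($2,124,000), for a total of $2,174,000. The remaining $3,540,000 passes to the descendants.
The descendants' portion ($3,540,000) is divided into 4 shares of $885,000: Elif, Oskar, and Ansel each take $885,000; Celia's $885,000 share passes to Celia's issue.
Celia's share ($885,000) is divided into 2 shares of $442,500: Vikram and Fenna each take $442,500.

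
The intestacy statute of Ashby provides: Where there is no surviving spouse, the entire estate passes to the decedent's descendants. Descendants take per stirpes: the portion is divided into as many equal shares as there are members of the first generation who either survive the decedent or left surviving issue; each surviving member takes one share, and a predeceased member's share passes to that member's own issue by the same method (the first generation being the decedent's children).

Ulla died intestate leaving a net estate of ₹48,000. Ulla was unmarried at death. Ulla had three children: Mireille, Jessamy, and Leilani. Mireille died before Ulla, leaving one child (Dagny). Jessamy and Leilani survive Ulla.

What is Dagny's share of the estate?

Dagny receives ₹16,000.

The entire ₹48,000 passes to the descendants.
That amount (₹48,000) is divided into 3 shares of ₹16,000: Jessamy and Leilani each take ₹16,000; Mireille's ₹16,000 share passes to Mireille's issue.
Mireille's share (₹16,000) passes entirely to Dagny.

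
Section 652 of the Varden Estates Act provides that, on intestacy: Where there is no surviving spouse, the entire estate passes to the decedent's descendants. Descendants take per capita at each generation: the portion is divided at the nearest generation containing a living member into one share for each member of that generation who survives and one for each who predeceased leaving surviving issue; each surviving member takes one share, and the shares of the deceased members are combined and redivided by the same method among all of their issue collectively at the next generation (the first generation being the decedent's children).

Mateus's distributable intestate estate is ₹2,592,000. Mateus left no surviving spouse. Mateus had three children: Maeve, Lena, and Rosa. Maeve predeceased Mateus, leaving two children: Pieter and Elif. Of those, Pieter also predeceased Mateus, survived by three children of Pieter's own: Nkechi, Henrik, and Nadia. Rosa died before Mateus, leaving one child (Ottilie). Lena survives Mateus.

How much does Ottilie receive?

Ottilie receives ₹576,000.

The entire ₹2,592,000 passes to the descendants.
That amount (₹2,592,000) is divided at the children's generation into 3 shares of ₹864,000. Lena takes ₹864,000. The 2 shares of the deceased (Maeve and Rosa) are combined into a pool of ₹1,728,000.
That pool (₹1,728,000) is divided at the grandchildren's generation into 3 shares of ₹576,000. Elif and Ottilie each take ₹576,000. The remaining share for the deceased Pieter (₹576,000) is carried to the next generation.
That pool (₹576,000) is divided at the great-grandchildren's generation equally among Nkechi, Henrik, and Nadia: ₹192,000 each.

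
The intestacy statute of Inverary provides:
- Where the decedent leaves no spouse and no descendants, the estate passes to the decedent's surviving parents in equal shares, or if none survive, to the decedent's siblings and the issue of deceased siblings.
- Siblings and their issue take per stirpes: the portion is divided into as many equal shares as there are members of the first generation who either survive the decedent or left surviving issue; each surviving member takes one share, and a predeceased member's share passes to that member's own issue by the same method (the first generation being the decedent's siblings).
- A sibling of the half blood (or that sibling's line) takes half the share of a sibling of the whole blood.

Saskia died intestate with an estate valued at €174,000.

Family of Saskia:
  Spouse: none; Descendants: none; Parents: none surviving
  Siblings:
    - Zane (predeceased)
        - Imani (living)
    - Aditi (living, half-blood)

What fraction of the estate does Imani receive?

The entire €174,000 passes to the siblings and their issue.
Counting each half-blood sibling's line as half a unit, there are 3/2 units in €174,000, so one unit is €116,000. Whole-blood lines (Zane) take €116,000 each; half-blood lines (Aditi) take €58,000 each.
Zane's share (€116,000) passes entirely to Imani.

Imani receives 2/3 of the estate.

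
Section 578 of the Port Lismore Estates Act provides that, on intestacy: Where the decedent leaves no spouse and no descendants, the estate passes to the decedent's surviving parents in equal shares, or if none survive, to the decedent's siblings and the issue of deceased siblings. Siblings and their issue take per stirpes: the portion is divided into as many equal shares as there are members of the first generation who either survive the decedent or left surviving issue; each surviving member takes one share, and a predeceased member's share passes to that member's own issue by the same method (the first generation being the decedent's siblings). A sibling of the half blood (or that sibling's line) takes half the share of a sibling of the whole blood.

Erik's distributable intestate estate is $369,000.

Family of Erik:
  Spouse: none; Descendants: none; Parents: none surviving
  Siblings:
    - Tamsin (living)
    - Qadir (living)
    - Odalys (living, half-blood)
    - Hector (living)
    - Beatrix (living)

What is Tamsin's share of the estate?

The entire $369,000 passes to the siblings and their issue.
Counting each half-blood sibling's line as half a unit, there are 9/2 units in $369,000, so one unit is $82,000. Whole-blood lines (Tamsin, Qadir, Hector, and Beatrix) take $82,000 each; half-blood lines (Odalys) take $41,000 each.

Tamsin receives $82,000.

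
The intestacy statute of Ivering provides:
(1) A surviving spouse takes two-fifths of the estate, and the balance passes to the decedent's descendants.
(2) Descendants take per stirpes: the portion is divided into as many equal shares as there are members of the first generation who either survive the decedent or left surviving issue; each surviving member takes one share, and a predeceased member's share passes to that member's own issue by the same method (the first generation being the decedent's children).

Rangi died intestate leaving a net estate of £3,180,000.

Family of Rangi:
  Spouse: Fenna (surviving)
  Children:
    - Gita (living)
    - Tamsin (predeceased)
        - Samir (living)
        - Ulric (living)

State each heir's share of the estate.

Fenna takes two-fifths of £3,180,000 = £1,272,000. The remaining £1,908,000 passes to the descendants.
The descendants' portion (£1,908,000) is divided into 2 shares of £954,000: Gita takes £954,000; Tamsin's £954,000 share passes to Tamsin's issue.
Tamsin's share (£954,000) is divided into 2 shares of £477,000: Samir and Ulric each take £477,000.

Fenna: £1,272,000; Gita: £954,000; Samir: £477,000; Ulric: £477,000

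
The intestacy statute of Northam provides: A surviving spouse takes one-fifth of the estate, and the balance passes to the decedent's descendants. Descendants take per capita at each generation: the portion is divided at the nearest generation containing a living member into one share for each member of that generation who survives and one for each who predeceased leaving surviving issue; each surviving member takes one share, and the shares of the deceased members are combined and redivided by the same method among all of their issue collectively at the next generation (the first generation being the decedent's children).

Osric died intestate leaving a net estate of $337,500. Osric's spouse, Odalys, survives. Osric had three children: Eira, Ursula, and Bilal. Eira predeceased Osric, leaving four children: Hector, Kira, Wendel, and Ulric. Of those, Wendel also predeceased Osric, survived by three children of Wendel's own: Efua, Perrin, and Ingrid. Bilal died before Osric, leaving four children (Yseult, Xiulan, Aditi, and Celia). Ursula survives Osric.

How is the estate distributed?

Odalys takes one-fifth of $337,500 = $67,500. The remaining $270,000 passes to the descendants.
The descendants' portion ($270,000) is divided at the children's generation into 3 shares of $90,000. Ursula takes $90,000. The 2 shares of the deceased (Eira and Bilal) are combined into a pool of $180,000.
That pool ($180,000) is divided at the grandchildren's generation into 8 shares of $22,500. Hector, Kira, Ulric, Yseult, Xiulan, Aditi, and Celia each take $22,500. The remaining share for the deceased Wendel ($22,500) is carried to the next generation.
That pool ($22,500) is divided at the great-grandchildren's generation equally among Efua, Perrin, and Ingrid: $7,500 each.

Odalys: $67,500; Hector: $22,500; Kira: $22,500; Efua: $7,500; Perrin: $7,500; Ingrid: $7,500; Ulric: $22,500; Ursula: $90,000; Yseult: $22,500; Xiulan: $22,500; Aditi: $22,500; Celia: $22,500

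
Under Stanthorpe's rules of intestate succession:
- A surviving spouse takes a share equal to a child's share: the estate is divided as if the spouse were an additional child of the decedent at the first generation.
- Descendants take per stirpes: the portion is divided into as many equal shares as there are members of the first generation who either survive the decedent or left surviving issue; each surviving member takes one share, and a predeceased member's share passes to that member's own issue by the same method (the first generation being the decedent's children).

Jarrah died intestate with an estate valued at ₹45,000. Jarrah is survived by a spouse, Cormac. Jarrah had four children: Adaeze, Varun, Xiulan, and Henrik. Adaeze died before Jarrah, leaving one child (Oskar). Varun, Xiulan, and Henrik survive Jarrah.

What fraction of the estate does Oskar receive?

The spouse counts as an additional share at the children's level, so there are 5 primary shares of ₹9,000. Cormac takes one such share (₹9,000).
The children's combined portion (₹36,000) is divided into 4 shares of ₹9,000: Varun, Xiulan, and Henrik each take ₹9,000; Adaeze's ₹9,000 share passes to Adaeze's issue.
Adaeze's share (₹9,000) passes entirely to Oskar.

Oskar receives 1/5 of the estate.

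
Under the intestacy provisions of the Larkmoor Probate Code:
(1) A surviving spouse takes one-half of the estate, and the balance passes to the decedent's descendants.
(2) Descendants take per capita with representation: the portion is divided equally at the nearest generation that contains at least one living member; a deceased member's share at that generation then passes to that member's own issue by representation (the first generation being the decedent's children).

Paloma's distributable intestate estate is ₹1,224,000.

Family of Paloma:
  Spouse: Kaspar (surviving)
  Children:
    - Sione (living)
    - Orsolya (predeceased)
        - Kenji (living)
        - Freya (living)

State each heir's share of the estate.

Kaspar: ₹612,000; Sione: ₹306,000; Kenji: ₹153,000; Freya: ₹153,000

Kaspar takes one-half of ₹1,224,000 = ₹612,000. The remaining ₹612,000 passes to the descendants.
The descendants' portion (₹612,000) is divided into 2 shares of ₹306,000: Sione takes ₹306,000; Orsolya's ₹306,000 share passes to Orsolya's issue.
Orsolya's share (₹306,000) is divided into 2 shares of ₹153,000: Kenji and Freya each take ₹153,000.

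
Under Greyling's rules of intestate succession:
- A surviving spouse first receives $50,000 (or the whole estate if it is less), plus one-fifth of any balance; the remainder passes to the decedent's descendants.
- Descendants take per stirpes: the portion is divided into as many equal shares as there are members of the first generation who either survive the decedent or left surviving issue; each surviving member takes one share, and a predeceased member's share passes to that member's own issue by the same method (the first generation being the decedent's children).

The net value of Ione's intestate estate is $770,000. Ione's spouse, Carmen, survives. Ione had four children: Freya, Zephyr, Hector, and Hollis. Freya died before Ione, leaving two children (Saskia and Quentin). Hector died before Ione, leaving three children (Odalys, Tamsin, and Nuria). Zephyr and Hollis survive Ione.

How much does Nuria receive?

Nuria receives $48,000.

Carmen first takes $50,000, leaving a balance of $720,000. Carmen then takes one-fifth of the balance ($144,000), for a total of $194,000. The remaining $576,000 passes to the descendants.
The descendants' portion ($576,000) is divided into 4 shares of $144,000: Zephyr and Hollis each take $144,000; Freya's $144,000 share passes to Freya's issue; Hector's $144,000 share passes to Hector's issue.
Freya's share ($144,000) is divided into 2 shares of $72,000: Saskia and Quentin each take $72,000.
Hector's share ($144,000) is divided into 3 shares of $48,000: Odalys, Tamsin, and Nuria each take $48,000.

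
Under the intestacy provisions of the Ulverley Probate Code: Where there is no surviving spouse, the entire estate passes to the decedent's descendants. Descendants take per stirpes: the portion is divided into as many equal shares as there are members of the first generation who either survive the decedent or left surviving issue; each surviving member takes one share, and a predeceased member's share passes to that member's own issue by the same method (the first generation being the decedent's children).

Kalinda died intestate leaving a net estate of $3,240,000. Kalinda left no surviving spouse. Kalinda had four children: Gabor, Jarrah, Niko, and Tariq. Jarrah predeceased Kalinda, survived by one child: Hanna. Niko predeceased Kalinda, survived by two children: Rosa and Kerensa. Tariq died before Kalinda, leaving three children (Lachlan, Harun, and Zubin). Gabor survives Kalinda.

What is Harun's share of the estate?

Harun receives $270,000.

The entire $3,240,000 passes to the descendants.
That amount ($3,240,000) is divided into 4 shares of $810,000: Gabor takes $810,000; Jarrah's $810,000 share passes to Jarrah's issue; Niko's $810,000 share passes to Niko's issue; Tariq's $810,000 share passes to Tariq's issue.
Jarrah's share ($810,000) passes entirely to Hanna.
Niko's share ($810,000) is divided into 2 shares of $405,000: Rosa and Kerensa each take $405,000.
Tariq's share ($810,000) is divided into 3 shares of $270,000: Lachlan, Harun, and Zubin each take $270,000.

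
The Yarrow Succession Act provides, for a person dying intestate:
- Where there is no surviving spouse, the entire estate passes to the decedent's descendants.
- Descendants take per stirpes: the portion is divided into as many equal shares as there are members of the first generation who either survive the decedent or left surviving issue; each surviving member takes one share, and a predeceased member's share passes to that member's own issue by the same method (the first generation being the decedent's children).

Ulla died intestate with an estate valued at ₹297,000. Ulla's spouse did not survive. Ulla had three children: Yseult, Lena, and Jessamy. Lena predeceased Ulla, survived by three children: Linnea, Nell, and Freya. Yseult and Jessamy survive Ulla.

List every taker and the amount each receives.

Yseult: ₹99,000; Linnea: ₹33,000; Nell: ₹33,000; Freya: ₹33,000; Jessamy: ₹99,000

The entire ₹297,000 passes to the descendants.
That amount (₹297,000) is divided into 3 shares of ₹99,000: Yseult and Jessamy each take ₹99,000; Lena's ₹99,000 share passes to Lena's issue.
Lena's share (₹99,000) is divided into 3 shares of ₹33,000: Linnea, Nell, and Freya each take ₹33,000.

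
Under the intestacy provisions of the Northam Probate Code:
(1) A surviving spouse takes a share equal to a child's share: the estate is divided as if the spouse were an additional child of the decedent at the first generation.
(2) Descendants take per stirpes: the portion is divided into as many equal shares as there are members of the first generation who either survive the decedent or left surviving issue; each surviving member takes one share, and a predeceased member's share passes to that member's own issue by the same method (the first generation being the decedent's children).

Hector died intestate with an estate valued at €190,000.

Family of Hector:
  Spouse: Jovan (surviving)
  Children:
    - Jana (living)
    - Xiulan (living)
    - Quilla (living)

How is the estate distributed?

Jovan: €47,500; Jana: €47,500; Xiulan: €47,500; Quilla: €47,500

The spouse counts as an additional share at the children's level, so there are 4 primary shares of €47,500. Jovan takes one such share (€47,500).
The children's combined portion (€142,500) is divided into 3 shares of €47,500: Jana, Xiulan, and Quilla each take €47,500.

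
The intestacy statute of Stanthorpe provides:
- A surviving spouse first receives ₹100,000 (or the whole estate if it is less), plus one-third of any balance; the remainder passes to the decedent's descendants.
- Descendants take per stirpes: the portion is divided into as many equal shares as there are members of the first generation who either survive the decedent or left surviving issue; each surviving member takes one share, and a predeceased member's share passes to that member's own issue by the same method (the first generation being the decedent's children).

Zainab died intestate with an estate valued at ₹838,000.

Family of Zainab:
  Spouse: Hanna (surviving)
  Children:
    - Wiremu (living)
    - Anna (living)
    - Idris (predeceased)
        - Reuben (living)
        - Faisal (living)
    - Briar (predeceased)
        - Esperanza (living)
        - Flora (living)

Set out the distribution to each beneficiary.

Hanna first takes ₹100,000, leaving a balance of ₹738,000. Hanna then takes one-third of the balance (₹246,000), for a total of ₹346,000. The remaining ₹492,000 passes to the descendants.
The descendants' portion (₹492,000) is divided into 4 shares of ₹123,000: Wiremu and Anna each take ₹123,000; Idris's ₹123,000 share passes to Idris's issue; Briar's ₹123,000 share passes to Briar's issue.
Idris's share (₹123,000) is divided into 2 shares of ₹61,500: Reuben and Faisal each take ₹61,500.
Briar's share (₹123,000) is divided into 2 shares of ₹61,500: Esperanza and Flora each take ₹61,500.

Hanna: ₹346,000; Wiremu: ₹123,000; Anna: ₹123,000; Reuben: ₹61,500; Faisal: ₹61,500; Esperanza: ₹61,500; Flora: ₹61,500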